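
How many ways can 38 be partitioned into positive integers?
26015

p(n) counts ways to write n as a sum of positive integers (order ignored).
Euler's pentagonal recurrence: p(k) = p(k-1) + p(k-2) - p(k-5) - p(k-7) + p(k-12) + p(k-15) - ... (offsets j(3j∓1)/2, signs ++--, p(0)=1, p(<0)=0).
DP table for k = 0..37: p(0)=1, p(1)=1, p(2)=2, p(3)=3, p(4)=5, p(5)=7, p(6)=11, p(7)=15, p(8)=22, p(9)=30, p(10)=42, p(11)=56, p(12)=77, p(13)=101, p(14)=135, p(15)=176, p(16)=231, p(17)=297, p(18)=385, p(19)=490, p(20)=627, p(21)=792, p(22)=1002, p(23)=1255, p(24)=1575, p(25)=1958, p(26)=2436, p(27)=3010, p(28)=3718, p(29)=4565, p(30)=5604, p(31)=6842, p(32)=8349, p(33)=10143, p(34)=12310, p(35)=14883, p(36)=17977, p(37)=21637.
Final step: p(38) = p(37) + p(36) - p(33) - p(31) + p(26) + p(23) - p(16) - p(12) + p(3)
= 21637 + 17977 - 10143 - 6842 + 2436 + 1255 - 231 - 77 + 3
= 26015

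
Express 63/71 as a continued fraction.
[0; 1, 7, 1, 7]

Euclidean algorithm steps:
63 = 0 × 71 + 63
71 = 1 × 63 + 8
63 = 7 × 8 + 7
8 = 1 × 7 + 1
7 = 7 × 1 + 0
Continued fraction: [0; 1, 7, 1, 7]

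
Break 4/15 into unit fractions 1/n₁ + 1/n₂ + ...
1/4 + 1/60

Greedy algorithm:
4/15: ceiling(15/4) = 4, use 1/4
1/60: ceiling(60/1) = 60, use 1/60
Result: 4/15 = 1/4 + 1/60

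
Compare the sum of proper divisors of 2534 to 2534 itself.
deficient

Proper divisors of 2534: sum = 1 + 2 + 7 + 14 + 181 + 362 + 1267 = 1834
Since 1834 < 2534, 2534 is deficient.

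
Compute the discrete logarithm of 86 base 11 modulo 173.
71

Baby-step giant-step with step n = ⌈√173⌉ = 14.
Baby steps 11^j mod 173 (j:value) for j=0..13: 0:1, 1:11, 2:121, 3:120, 4:109, 5:161, 6:41, 7:105, 8:117, 9:76, 10:144, 11:27, 12:124, 13:153.
Giant-step multiplier: 11^(-14) ≡ 11^(172-14) = 11^158 ≡ 92 (mod 173).
Giant steps γ_i = 86·92^i mod 173: γ_0=86, γ_1=127, γ_2=93, γ_3=79, γ_4=2, γ_5=11 (in table at j=1).
x = i·n + j = 5·14 + 1 = 71.
Check: 11^71 ≡ 86 (mod 173).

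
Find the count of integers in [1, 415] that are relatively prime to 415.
328

415 = 5 × 83
φ(n) = n × ∏(1 - 1/p) for each prime p dividing n
φ(415) = 415 × (1 - 1/5) × (1 - 1/83) = 328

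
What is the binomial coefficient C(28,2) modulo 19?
17

Using Lucas' theorem:
Write n=28 and k=2 in base 19:
n in base 19: [1, 9]
k in base 19: [0, 2]
C(28,2) mod 19 = ∏ C(n_i, k_i) mod 19
Digit binomials (mod 19): C(1,0) = 1; C(9,2) = 36 ≡ 17
Product: 1 × 17 = 17 ≡ 17 (mod 19)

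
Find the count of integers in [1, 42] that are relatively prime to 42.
12

42 = 2 × 3 × 7
φ(n) = n × ∏(1 - 1/p) for each prime p dividing n
φ(42) = 42 × (1 - 1/2) × (1 - 1/3) × (1 - 1/7) = 12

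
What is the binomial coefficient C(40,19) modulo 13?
0

Using Lucas' theorem:
Write n=40 and k=19 in base 13:
n in base 13: [3, 1]
k in base 13: [1, 6]
C(40,19) mod 13 = ∏ C(n_i, k_i) mod 13
Digit binomials (mod 13): C(3,1) = 3; C(1,6) = 0 (k_i > n_i)
Product: 3 × 0 = 0 ≡ 0 (mod 13)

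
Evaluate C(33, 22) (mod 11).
3

Using Lucas' theorem:
Write n=33 and k=22 in base 11:
n in base 11: [3, 0]
k in base 11: [2, 0]
C(33,22) mod 11 = ∏ C(n_i, k_i) mod 11
Digit binomials (mod 11): C(3,2) = 3; C(0,0) = 1
Product: 3 × 1 = 3 ≡ 3 (mod 11)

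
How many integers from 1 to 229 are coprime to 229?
228

229 = 229
φ(n) = n × ∏(1 - 1/p) for each prime p dividing n
φ(229) = 229 × (1 - 1/229) = 228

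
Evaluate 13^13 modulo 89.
19

Repeated squaring. Binary of 13 = 1101.
13^1 ≡ 13 (mod 89); 13^2 ≡ 80 (mod 89); 13^4 ≡ 81 (mod 89); 13^8 ≡ 64 (mod 89)
13^13 = 13^1 × 13^4 × 13^8 ≡ 19 (mod 89)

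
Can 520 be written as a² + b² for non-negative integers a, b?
6² + 22² (a=6, b=22)

Factorization: 520 = 2^3 × 5 × 13
By Fermat: n is sum of two squares iff every prime p ≡ 3 (mod 4) appears to even power.
All primes ≡ 3 (mod 4) appear to even power.
Search a = 0, 1, 2, … for 520 - a² a perfect square: first hit at a = 6: 520 - 36 = 484 = 22².
520 = 6² + 22² = 36 + 484 ✓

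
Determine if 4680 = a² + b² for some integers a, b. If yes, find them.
18² + 66² (a=18, b=66)

Factorization: 4680 = 2^3 × 3^2 × 5 × 13
By Fermat: n is sum of two squares iff every prime p ≡ 3 (mod 4) appears to even power.
All primes ≡ 3 (mod 4) appear to even power.
Search a = 0, 1, 2, … for 4680 - a² a perfect square: first hit at a = 18: 4680 - 324 = 4356 = 66².
4680 = 18² + 66² = 324 + 4356 ✓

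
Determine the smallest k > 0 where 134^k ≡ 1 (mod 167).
166

167 is prime, so ord(134) divides φ(167) = 166.
Divisors of 166: 1, 2, 83, 166.
Repeated squaring: 134^1 ≡ 134, 134^2 ≡ 87, 134^4 ≡ 54, 134^8 ≡ 77, 134^16 ≡ 84, 134^32 ≡ 42, 134^64 ≡ 94, 134^128 ≡ 152 (mod 167).
Test 134^d mod 167 for each divisor d in increasing order:
134^1 ≡ 134
134^2 ≡ 87
134^83 = 134^64·134^16·134^2·134^1 ≡ 166
134^166 = 134^128·134^32·134^4·134^2 ≡ 1  ← first divisor giving 1
The order is 166.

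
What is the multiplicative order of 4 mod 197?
98

197 is prime, so ord(4) divides φ(197) = 196.
Divisors of 196: 1, 2, 4, 7, 14, 28, 49, 98, 196.
Repeated squaring: 4^1 ≡ 4, 4^2 ≡ 16, 4^4 ≡ 59, 4^8 ≡ 132, 4^16 ≡ 88, 4^32 ≡ 61, 4^64 ≡ 175, 4^128 ≡ 90 (mod 197).
Test 4^d mod 197 for each divisor d in increasing order:
4^1 ≡ 4
4^2 ≡ 16
4^4 ≡ 59
4^7 = 4^4·4^2·4^1 ≡ 33
4^14 = 4^8·4^4·4^2 ≡ 104
4^28 = 4^16·4^8·4^4 ≡ 178
4^49 = 4^32·4^16·4^1 ≡ 196
4^98 = 4^64·4^32·4^2 ≡ 1  ← first divisor giving 1
The order is 98.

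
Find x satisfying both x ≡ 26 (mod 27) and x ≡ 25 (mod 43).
971

Using Chinese Remainder Theorem:
M = 27 × 43 = 1161
M1 = 43, M2 = 27
y1 = 43^(-1) mod 27 = 22
y2 = 27^(-1) mod 43 = 8
x = (26×43×22 + 25×27×8) mod 1161 = 971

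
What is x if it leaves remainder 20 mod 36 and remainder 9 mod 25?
884

Using Chinese Remainder Theorem:
M = 36 × 25 = 900
M1 = 25, M2 = 36
y1 = 25^(-1) mod 36 = 13
y2 = 36^(-1) mod 25 = 16
x = (20×25×13 + 9×36×16) mod 900 = 884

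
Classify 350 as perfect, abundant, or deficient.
abundant

Proper divisors of 350: sum = 1 + 2 + 5 + 7 + 10 + 14 + 25 + 35 + 50 + 70 + 175 = 394
Since 394 > 350, 350 is abundant.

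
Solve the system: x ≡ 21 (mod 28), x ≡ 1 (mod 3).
49

Using Chinese Remainder Theorem:
M = 28 × 3 = 84
M1 = 3, M2 = 28
y1 = 3^(-1) mod 28 = 19
y2 = 28^(-1) mod 3 = 1
x = (21×3×19 + 1×28×1) mod 84 = 49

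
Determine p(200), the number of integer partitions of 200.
3972999029388

p(n) counts ways to write n as a sum of positive integers (order ignored).
Euler's pentagonal recurrence: p(k) = p(k-1) + p(k-2) - p(k-5) - p(k-7) + p(k-12) + p(k-15) - ... (offsets j(3j∓1)/2, signs ++--, p(0)=1, p(<0)=0).
DP table for k = 0..199: p(0)=1, p(1)=1, p(2)=2, p(3)=3, p(4)=5, p(5)=7, p(6)=11, p(7)=15, p(8)=22, p(9)=30, p(10)=42, p(11)=56, p(12)=77, p(13)=101, p(14)=135, p(15)=176, p(16)=231, p(17)=297, p(18)=385, p(19)=490, p(20)=627, p(21)=792, p(22)=1002, p(23)=1255, p(24)=1575, p(25)=1958, p(26)=2436, p(27)=3010, p(28)=3718, p(29)=4565, p(30)=5604, p(31)=6842, p(32)=8349, p(33)=10143, p(34)=12310, p(35)=14883, p(36)=17977, p(37)=21637, p(38)=26015, p(39)=31185, p(40)=37338, p(41)=44583, p(42)=53174, p(43)=63261, p(44)=75175, p(45)=89134, p(46)=105558, p(47)=124754, p(48)=147273, p(49)=173525, p(50)=204226, p(51)=239943, p(52)=281589, p(53)=329931, p(54)=386155, p(55)=451276, p(56)=526823, p(57)=614154, p(58)=715220, p(59)=831820, p(60)=966467, p(61)=1121505, p(62)=1300156, p(63)=1505499, p(64)=1741630, p(65)=2012558, p(66)=2323520, p(67)=2679689, p(68)=3087735, p(69)=3554345, p(70)=4087968, p(71)=4697205, p(72)=5392783, p(73)=6185689, p(74)=7089500, p(75)=8118264, p(76)=9289091, p(77)=10619863, p(78)=12132164, p(79)=13848650, p(80)=15796476, p(81)=18004327, p(82)=20506255, p(83)=23338469, p(84)=26543660, p(85)=30167357, p(86)=34262962, p(87)=38887673, p(88)=44108109, p(89)=49995925, p(90)=56634173, p(91)=64112359, p(92)=72533807, p(93)=82010177, p(94)=92669720, p(95)=104651419, p(96)=118114304, p(97)=133230930, p(98)=150198136, p(99)=169229875, p(100)=190569292, p(101)=214481126, p(102)=241265379, p(103)=271248950, p(104)=304801365, p(105)=342325709, p(106)=384276336, p(107)=431149389, p(108)=483502844, p(109)=541946240, p(110)=607163746, p(111)=679903203, p(112)=761002156, p(113)=851376628, p(114)=952050665, p(115)=1064144451, p(116)=1188908248, p(117)=1327710076, p(118)=1482074143, p(119)=1653668665, p(120)=1844349560, p(121)=2056148051, p(122)=2291320912, p(123)=2552338241, p(124)=2841940500, p(125)=3163127352, p(126)=3519222692, p(127)=3913864295, p(128)=4351078600, p(129)=4835271870, p(130)=5371315400, p(131)=5964539504, p(132)=6620830889, p(133)=7346629512, p(134)=8149040695, p(135)=9035836076, p(136)=10015581680, p(137)=11097645016, p(138)=12292341831, p(139)=13610949895, p(140)=15065878135, p(141)=16670689208, p(142)=18440293320, p(143)=20390982757, p(144)=22540654445, p(145)=24908858009, p(146)=27517052599, p(147)=30388671978, p(148)=33549419497, p(149)=37027355200, p(150)=40853235313, p(151)=45060624582, p(152)=49686288421, p(153)=54770336324, p(154)=60356673280, p(155)=66493182097, p(156)=73232243759, p(157)=80630964769, p(158)=88751778802, p(159)=97662728555, p(160)=107438159466, p(161)=118159068427, p(162)=129913904637, p(163)=142798995930, p(164)=156919475295, p(165)=172389800255, p(166)=189334822579, p(167)=207890420102, p(168)=228204732751, p(169)=250438925115, p(170)=274768617130, p(171)=301384802048, p(172)=330495499613, p(173)=362326859895, p(174)=397125074750, p(175)=435157697830, p(176)=476715857290, p(177)=522115831195, p(178)=571701605655, p(179)=625846753120, p(180)=684957390936, p(181)=749474411781, p(182)=819876908323, p(183)=896684817527, p(184)=980462880430, p(185)=1071823774337, p(186)=1171432692373, p(187)=1280011042268, p(188)=1398341745571, p(189)=1527273599625, p(190)=1667727404093, p(191)=1820701100652, p(192)=1987276856363, p(193)=2168627105469, p(194)=2366022741845, p(195)=2580840212973, p(196)=2814570987591, p(197)=3068829878530, p(198)=3345365983698, p(199)=3646072432125.
Final step: p(200) = p(199) + p(198) - p(195) - p(193) + p(188) + p(185) - p(178) - p(174) + p(165) + p(160) - p(149) - p(143) + p(130) + p(123) - p(108) - p(100) + p(83) + p(74) - p(55) - p(45) + p(24) + p(13)
= 3646072432125 + 3345365983698 - 2580840212973 - 2168627105469 + 1398341745571 + 1071823774337 - 571701605655 - 397125074750 + 172389800255 + 107438159466 - 37027355200 - 20390982757 + 5371315400 + 2552338241 - 483502844 - 190569292 + 23338469 + 7089500 - 451276 - 89134 + 1575 + 101
= 3972999029388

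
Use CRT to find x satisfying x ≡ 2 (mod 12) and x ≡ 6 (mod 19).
158

Using Chinese Remainder Theorem:
M = 12 × 19 = 228
M1 = 19, M2 = 12
y1 = 19^(-1) mod 12 = 7
y2 = 12^(-1) mod 19 = 8
x = (2×19×7 + 6×12×8) mod 228 = 158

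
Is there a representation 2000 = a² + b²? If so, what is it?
8² + 44² (a=8, b=44)

Factorization: 2000 = 2^4 × 5^3
By Fermat: n is sum of two squares iff every prime p ≡ 3 (mod 4) appears to even power.
All primes ≡ 3 (mod 4) appear to even power.
Search a = 0, 1, 2, … for 2000 - a² a perfect square: first hit at a = 8: 2000 - 64 = 1936 = 44².
2000 = 8² + 44² = 64 + 1936 ✓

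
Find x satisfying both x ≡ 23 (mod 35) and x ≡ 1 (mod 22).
23

Using Chinese Remainder Theorem:
M = 35 × 22 = 770
M1 = 22, M2 = 35
y1 = 22^(-1) mod 35 = 8
y2 = 35^(-1) mod 22 = 17
x = (23×22×8 + 1×35×17) mod 770 = 23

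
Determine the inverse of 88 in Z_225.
202

gcd(88, 225) = 1, so the inverse exists.
Extended Euclidean algorithm on (225, 88):
225 = 2 × 88 + 49  ⟹  49 = (1)·225 + (-2)·88
88 = 1 × 49 + 39  ⟹  39 = (-1)·225 + (3)·88
49 = 1 × 39 + 10  ⟹  10 = (2)·225 + (-5)·88
39 = 3 × 10 + 9  ⟹  9 = (-7)·225 + (18)·88
10 = 1 × 9 + 1  ⟹  1 = (9)·225 + (-23)·88
So (-23)·88 ≡ 1 (mod 225), i.e. 88^(-1) ≡ -23 ≡ 202 (mod 225).
Check: 88 × 202 = 17776 ≡ 1 (mod 225)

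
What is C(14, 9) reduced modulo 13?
0

Using Lucas' theorem:
Write n=14 and k=9 in base 13:
n in base 13: [1, 1]
k in base 13: [0, 9]
C(14,9) mod 13 = ∏ C(n_i, k_i) mod 13
Digit binomials (mod 13): C(1,0) = 1; C(1,9) = 0 (k_i > n_i)
Product: 1 × 0 = 0 ≡ 0 (mod 13)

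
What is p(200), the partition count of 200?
3972999029388

p(n) counts ways to write n as a sum of positive integers (order ignored).
Euler's pentagonal recurrence: p(k) = p(k-1) + p(k-2) - p(k-5) - p(k-7) + p(k-12) + p(k-15) - ... (offsets j(3j∓1)/2, signs ++--, p(0)=1, p(<0)=0).
DP table for k = 0..199: p(0)=1, p(1)=1, p(2)=2, p(3)=3, p(4)=5, p(5)=7, p(6)=11, p(7)=15, p(8)=22, p(9)=30, p(10)=42, p(11)=56, p(12)=77, p(13)=101, p(14)=135, p(15)=176, p(16)=231, p(17)=297, p(18)=385, p(19)=490, p(20)=627, p(21)=792, p(22)=1002, p(23)=1255, p(24)=1575, p(25)=1958, p(26)=2436, p(27)=3010, p(28)=3718, p(29)=4565, p(30)=5604, p(31)=6842, p(32)=8349, p(33)=10143, p(34)=12310, p(35)=14883, p(36)=17977, p(37)=21637, p(38)=26015, p(39)=31185, p(40)=37338, p(41)=44583, p(42)=53174, p(43)=63261, p(44)=75175, p(45)=89134, p(46)=105558, p(47)=124754, p(48)=147273, p(49)=173525, p(50)=204226, p(51)=239943, p(52)=281589, p(53)=329931, p(54)=386155, p(55)=451276, p(56)=526823, p(57)=614154, p(58)=715220, p(59)=831820, p(60)=966467, p(61)=1121505, p(62)=1300156, p(63)=1505499, p(64)=1741630, p(65)=2012558, p(66)=2323520, p(67)=2679689, p(68)=3087735, p(69)=3554345, p(70)=4087968, p(71)=4697205, p(72)=5392783, p(73)=6185689, p(74)=7089500, p(75)=8118264, p(76)=9289091, p(77)=10619863, p(78)=12132164, p(79)=13848650, p(80)=15796476, p(81)=18004327, p(82)=20506255, p(83)=23338469, p(84)=26543660, p(85)=30167357, p(86)=34262962, p(87)=38887673, p(88)=44108109, p(89)=49995925, p(90)=56634173, p(91)=64112359, p(92)=72533807, p(93)=82010177, p(94)=92669720, p(95)=104651419, p(96)=118114304, p(97)=133230930, p(98)=150198136, p(99)=169229875, p(100)=190569292, p(101)=214481126, p(102)=241265379, p(103)=271248950, p(104)=304801365, p(105)=342325709, p(106)=384276336, p(107)=431149389, p(108)=483502844, p(109)=541946240, p(110)=607163746, p(111)=679903203, p(112)=761002156, p(113)=851376628, p(114)=952050665, p(115)=1064144451, p(116)=1188908248, p(117)=1327710076, p(118)=1482074143, p(119)=1653668665, p(120)=1844349560, p(121)=2056148051, p(122)=2291320912, p(123)=2552338241, p(124)=2841940500, p(125)=3163127352, p(126)=3519222692, p(127)=3913864295, p(128)=4351078600, p(129)=4835271870, p(130)=5371315400, p(131)=5964539504, p(132)=6620830889, p(133)=7346629512, p(134)=8149040695, p(135)=9035836076, p(136)=10015581680, p(137)=11097645016, p(138)=12292341831, p(139)=13610949895, p(140)=15065878135, p(141)=16670689208, p(142)=18440293320, p(143)=20390982757, p(144)=22540654445, p(145)=24908858009, p(146)=27517052599, p(147)=30388671978, p(148)=33549419497, p(149)=37027355200, p(150)=40853235313, p(151)=45060624582, p(152)=49686288421, p(153)=54770336324, p(154)=60356673280, p(155)=66493182097, p(156)=73232243759, p(157)=80630964769, p(158)=88751778802, p(159)=97662728555, p(160)=107438159466, p(161)=118159068427, p(162)=129913904637, p(163)=142798995930, p(164)=156919475295, p(165)=172389800255, p(166)=189334822579, p(167)=207890420102, p(168)=228204732751, p(169)=250438925115, p(170)=274768617130, p(171)=301384802048, p(172)=330495499613, p(173)=362326859895, p(174)=397125074750, p(175)=435157697830, p(176)=476715857290, p(177)=522115831195, p(178)=571701605655, p(179)=625846753120, p(180)=684957390936, p(181)=749474411781, p(182)=819876908323, p(183)=896684817527, p(184)=980462880430, p(185)=1071823774337, p(186)=1171432692373, p(187)=1280011042268, p(188)=1398341745571, p(189)=1527273599625, p(190)=1667727404093, p(191)=1820701100652, p(192)=1987276856363, p(193)=2168627105469, p(194)=2366022741845, p(195)=2580840212973, p(196)=2814570987591, p(197)=3068829878530, p(198)=3345365983698, p(199)=3646072432125.
Final step: p(200) = p(199) + p(198) - p(195) - p(193) + p(188) + p(185) - p(178) - p(174) + p(165) + p(160) - p(149) - p(143) + p(130) + p(123) - p(108) - p(100) + p(83) + p(74) - p(55) - p(45) + p(24) + p(13)
= 3646072432125 + 3345365983698 - 2580840212973 - 2168627105469 + 1398341745571 + 1071823774337 - 571701605655 - 397125074750 + 172389800255 + 107438159466 - 37027355200 - 20390982757 + 5371315400 + 2552338241 - 483502844 - 190569292 + 23338469 + 7089500 - 451276 - 89134 + 1575 + 101
= 3972999029388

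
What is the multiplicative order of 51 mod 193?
192

193 is prime, so ord(51) divides φ(193) = 192.
Divisors of 192: 1, 2, 3, 4, 6, 8, 12, 16, 24, 32, 48, 64, 96, 192.
Repeated squaring: 51^1 ≡ 51, 51^2 ≡ 92, 51^4 ≡ 165, 51^8 ≡ 12, 51^16 ≡ 144, 51^32 ≡ 85, 51^64 ≡ 84, 51^128 ≡ 108 (mod 193).
Test 51^d mod 193 for each divisor d in increasing order:
51^1 ≡ 51
51^2 ≡ 92
51^3 = 51^2·51^1 ≡ 60
51^4 ≡ 165
51^6 = 51^4·51^2 ≡ 126
51^8 ≡ 12
51^12 = 51^8·51^4 ≡ 50
51^16 ≡ 144
51^24 = 51^16·51^8 ≡ 184
51^32 ≡ 85
51^48 = 51^32·51^16 ≡ 81
51^64 ≡ 84
51^96 = 51^64·51^32 ≡ 192
51^192 = 51^128·51^64 ≡ 1  ← first divisor giving 1
The order is 192.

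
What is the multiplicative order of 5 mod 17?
16

17 is prime, so ord(5) divides φ(17) = 16.
Divisors of 16: 1, 2, 4, 8, 16.
Repeated squaring: 5^1 ≡ 5, 5^2 ≡ 8, 5^4 ≡ 13, 5^8 ≡ 16, 5^16 ≡ 1 (mod 17).
Test 5^d mod 17 for each divisor d in increasing order:
5^1 ≡ 5
5^2 ≡ 8
5^4 ≡ 13
5^8 ≡ 16
5^16 ≡ 1  ← first divisor giving 1
The order is 16.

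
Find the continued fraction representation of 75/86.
[0; 1, 6, 1, 4, 2]

Euclidean algorithm steps:
75 = 0 × 86 + 75
86 = 1 × 75 + 11
75 = 6 × 11 + 9
11 = 1 × 9 + 2
9 = 4 × 2 + 1
2 = 2 × 1 + 0
Continued fraction: [0; 1, 6, 1, 4, 2]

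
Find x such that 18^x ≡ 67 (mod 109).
67

Baby-step giant-step with step n = ⌈√109⌉ = 11.
Baby steps 18^j mod 109 (j:value) for j=0..10: 0:1, 1:18, 2:106, 3:55, 4:9, 5:53, 6:82, 7:59, 8:81, 9:41, 10:84.
Giant-step multiplier: 18^(-11) ≡ 18^(108-11) = 18^97 ≡ 70 (mod 109).
Giant steps γ_i = 67·70^i mod 109: γ_0=67, γ_1=3, γ_2=101, γ_3=94, γ_4=40, γ_5=75, γ_6=18 (in table at j=1).
x = i·n + j = 6·11 + 1 = 67.
Check: 18^67 ≡ 67 (mod 109).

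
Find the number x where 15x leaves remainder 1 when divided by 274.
201

gcd(15, 274) = 1, so the inverse exists.
Extended Euclidean algorithm on (274, 15):
274 = 18 × 15 + 4  ⟹  4 = (1)·274 + (-18)·15
15 = 3 × 4 + 3  ⟹  3 = (-3)·274 + (55)·15
4 = 1 × 3 + 1  ⟹  1 = (4)·274 + (-73)·15
So (-73)·15 ≡ 1 (mod 274), i.e. 15^(-1) ≡ -73 ≡ 201 (mod 274).
Check: 15 × 201 = 3015 ≡ 1 (mod 274)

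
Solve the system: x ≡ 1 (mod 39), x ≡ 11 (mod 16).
235

Using Chinese Remainder Theorem:
M = 39 × 16 = 624
M1 = 16, M2 = 39
y1 = 16^(-1) mod 39 = 22
y2 = 39^(-1) mod 16 = 7
x = (1×16×22 + 11×39×7) mod 624 = 235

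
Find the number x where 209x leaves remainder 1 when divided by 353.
277

gcd(209, 353) = 1, so the inverse exists.
Extended Euclidean algorithm on (353, 209):
353 = 1 × 209 + 144  ⟹  144 = (1)·353 + (-1)·209
209 = 1 × 144 + 65  ⟹  65 = (-1)·353 + (2)·209
144 = 2 × 65 + 14  ⟹  14 = (3)·353 + (-5)·209
65 = 4 × 14 + 9  ⟹  9 = (-13)·353 + (22)·209
14 = 1 × 9 + 5  ⟹  5 = (16)·353 + (-27)·209
9 = 1 × 5 + 4  ⟹  4 = (-29)·353 + (49)·209
5 = 1 × 4 + 1  ⟹  1 = (45)·353 + (-76)·209
So (-76)·209 ≡ 1 (mod 353), i.e. 209^(-1) ≡ -76 ≡ 277 (mod 353).
Check: 209 × 277 = 57893 ≡ 1 (mod 353)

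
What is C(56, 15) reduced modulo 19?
18

Using Lucas' theorem:
Write n=56 and k=15 in base 19:
n in base 19: [2, 18]
k in base 19: [0, 15]
C(56,15) mod 19 = ∏ C(n_i, k_i) mod 19
Digit binomials (mod 19): C(2,0) = 1; C(18,15) = 816 ≡ 18
Product: 1 × 18 = 18 ≡ 18 (mod 19)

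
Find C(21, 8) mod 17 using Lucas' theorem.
0

Using Lucas' theorem:
Write n=21 and k=8 in base 17:
n in base 17: [1, 4]
k in base 17: [0, 8]
C(21,8) mod 17 = ∏ C(n_i, k_i) mod 17
Digit binomials (mod 17): C(1,0) = 1; C(4,8) = 0 (k_i > n_i)
Product: 1 × 0 = 0 ≡ 0 (mod 17)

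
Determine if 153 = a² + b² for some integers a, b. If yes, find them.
3² + 12² (a=3, b=12)

Factorization: 153 = 3^2 × 17
By Fermat: n is sum of two squares iff every prime p ≡ 3 (mod 4) appears to even power.
All primes ≡ 3 (mod 4) appear to even power.
Search a = 0, 1, 2, … for 153 - a² a perfect square: first hit at a = 3: 153 - 9 = 144 = 12².
153 = 3² + 12² = 9 + 144 ✓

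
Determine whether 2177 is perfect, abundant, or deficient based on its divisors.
deficient

Proper divisors of 2177: sum = 1 + 7 + 311 = 319
Since 319 < 2177, 2177 is deficient.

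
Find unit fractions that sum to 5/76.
1/16 + 1/304

Greedy algorithm:
5/76: ceiling(76/5) = 16, use 1/16
1/304: ceiling(304/1) = 304, use 1/304
Result: 5/76 = 1/16 + 1/304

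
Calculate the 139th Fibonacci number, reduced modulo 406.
117

Matrix identity: Q^n = [[F_(n+1), F_n], [F_n, F_(n-1)]] with Q = [[1,1],[1,0]].
n = 139 = 10001011₂. Square-and-multiply, entries mod 406:
Q^1 = [[1,1],[1,0]]
Q^2 = (Q^1)² = [[2,1],[1,1]]
Q^4 = (Q^2)² = [[5,3],[3,2]]
Q^8 = (Q^4)² = [[34,21],[21,13]]
Q^17 = (Q^8)²·Q = [[148,379],[379,175]]
Q^34 = (Q^17)² = [[303,211],[211,92]]
Q^69 = (Q^34)²·Q = [[29,320],[320,115]]
Q^139 = (Q^69)²·Q = [[319,117],[117,202]]
F_139 mod 406 = Q^139[0][1] = 117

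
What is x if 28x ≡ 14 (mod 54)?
x ≡ 14 (mod 27)

gcd(28, 54) = 2, which divides 14, so solutions exist.
Divide through by 2: 14x ≡ 7 (mod 27).
Find 14^(-1) mod 27 by the extended Euclidean algorithm:
27 = 1 × 14 + 13  ⟹  13 = (1)·27 + (-1)·14
14 = 1 × 13 + 1  ⟹  1 = (-1)·27 + (2)·14
So (2)·14 ≡ 1 (mod 27), i.e. 14^(-1) ≡ 2 (mod 27).
x ≡ 2 × 7 = 14 ≡ 14 (mod 27).
Check: 28 × 14 = 392 ≡ 14 (mod 54).
x ≡ 14 (mod 27), giving 2 solutions mod 54.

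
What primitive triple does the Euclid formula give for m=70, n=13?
(4731, 1820, 5069)

Euclid's formula: a = m² - n², b = 2mn, c = m² + n²
m = 70, n = 13
a = 70² - 13² = 4900 - 169 = 4731
b = 2 × 70 × 13 = 1820
c = 70² + 13² = 4900 + 169 = 5069
Verification: 4731² + 1820² = 22382361 + 3312400 = 25694761 = 5069² ✓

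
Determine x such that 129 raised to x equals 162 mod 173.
111

Baby-step giant-step with step n = ⌈√173⌉ = 14.
Baby steps 129^j mod 173 (j:value) for j=0..13: 0:1, 1:129, 2:33, 3:105, 4:51, 5:5, 6:126, 7:165, 8:6, 9:82, 10:25, 11:111, 12:133, 13:30.
Giant-step multiplier: 129^(-14) ≡ 129^(172-14) = 129^158 ≡ 73 (mod 173).
Giant steps γ_i = 162·73^i mod 173: γ_0=162, γ_1=62, γ_2=28, γ_3=141, γ_4=86, γ_5=50, γ_6=17, γ_7=30 (in table at j=13).
x = i·n + j = 7·14 + 13 = 111.
Check: 129^111 ≡ 162 (mod 173).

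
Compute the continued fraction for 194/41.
[4; 1, 2, 1, 2, 1, 2]

Euclidean algorithm steps:
194 = 4 × 41 + 30
41 = 1 × 30 + 11
30 = 2 × 11 + 8
11 = 1 × 8 + 3
8 = 2 × 3 + 2
3 = 1 × 2 + 1
2 = 2 × 1 + 0
Continued fraction: [4; 1, 2, 1, 2, 1, 2]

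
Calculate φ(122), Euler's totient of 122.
60

122 = 2 × 61
φ(n) = n × ∏(1 - 1/p) for each prime p dividing n
φ(122) = 122 × (1 - 1/2) × (1 - 1/61) = 60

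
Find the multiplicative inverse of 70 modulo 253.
47

gcd(70, 253) = 1, so the inverse exists.
Extended Euclidean algorithm on (253, 70):
253 = 3 × 70 + 43  ⟹  43 = (1)·253 + (-3)·70
70 = 1 × 43 + 27  ⟹  27 = (-1)·253 + (4)·70
43 = 1 × 27 + 16  ⟹  16 = (2)·253 + (-7)·70
27 = 1 × 16 + 11  ⟹  11 = (-3)·253 + (11)·70
16 = 1 × 11 + 5  ⟹  5 = (5)·253 + (-18)·70
11 = 2 × 5 + 1  ⟹  1 = (-13)·253 + (47)·70
So (47)·70 ≡ 1 (mod 253), i.e. 70^(-1) ≡ 47 (mod 253).
Check: 70 × 47 = 3290 ≡ 1 (mod 253)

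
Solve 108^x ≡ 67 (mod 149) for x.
140

Baby-step giant-step with step n = ⌈√149⌉ = 13.
Baby steps 108^j mod 149 (j:value) for j=0..12: 0:1, 1:108, 2:42, 3:66, 4:125, 5:90, 6:35, 7:55, 8:129, 9:75, 10:54, 11:21, 12:33.
Giant-step multiplier: 108^(-13) ≡ 108^(148-13) = 108^135 ≡ 62 (mod 149).
Giant steps γ_i = 67·62^i mod 149: γ_0=67, γ_1=131, γ_2=76, γ_3=93, γ_4=104, γ_5=41, γ_6=9, γ_7=111, γ_8=28, γ_9=97, γ_10=54 (in table at j=10).
x = i·n + j = 10·13 + 10 = 140.
Check: 108^140 ≡ 67 (mod 149).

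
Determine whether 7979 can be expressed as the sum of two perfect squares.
Not possible

Factorization: 7979 = 79 × 101
By Fermat: n is sum of two squares iff every prime p ≡ 3 (mod 4) appears to even power.
Prime(s) ≡ 3 (mod 4) with odd exponent: [(79, 1)]
Therefore 7979 cannot be expressed as a² + b².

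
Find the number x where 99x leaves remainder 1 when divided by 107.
40

gcd(99, 107) = 1, so the inverse exists.
Extended Euclidean algorithm on (107, 99):
107 = 1 × 99 + 8  ⟹  8 = (1)·107 + (-1)·99
99 = 12 × 8 + 3  ⟹  3 = (-12)·107 + (13)·99
8 = 2 × 3 + 2  ⟹  2 = (25)·107 + (-27)·99
3 = 1 × 2 + 1  ⟹  1 = (-37)·107 + (40)·99
So (40)·99 ≡ 1 (mod 107), i.e. 99^(-1) ≡ 40 (mod 107).
Check: 99 × 40 = 3960 ≡ 1 (mod 107)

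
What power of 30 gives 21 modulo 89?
6

Baby-step giant-step with step n = ⌈√89⌉ = 10.
Baby steps 30^j mod 89 (j:value) for j=0..9: 0:1, 1:30, 2:10, 3:33, 4:11, 5:63, 6:21, 7:7, 8:32, 9:70.
h = 21 is already in the table at j=6, so x = 6.
Check: 30^6 ≡ 21 (mod 89).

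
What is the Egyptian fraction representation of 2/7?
1/4 + 1/28

Greedy algorithm:
2/7: ceiling(7/2) = 4, use 1/4
1/28: ceiling(28/1) = 28, use 1/28
Result: 2/7 = 1/4 + 1/28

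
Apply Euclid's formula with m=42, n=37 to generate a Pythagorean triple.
(395, 3108, 3133)

Euclid's formula: a = m² - n², b = 2mn, c = m² + n²
m = 42, n = 37
a = 42² - 37² = 1764 - 1369 = 395
b = 2 × 42 × 37 = 3108
c = 42² + 37² = 1764 + 1369 = 3133
Verification: 395² + 3108² = 156025 + 9659664 = 9815689 = 3133² ✓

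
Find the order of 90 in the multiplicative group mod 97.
96

97 is prime, so ord(90) divides φ(97) = 96.
Divisors of 96: 1, 2, 3, 4, 6, 8, 12, 16, 24, 32, 48, 96.
Repeated squaring: 90^1 ≡ 90, 90^2 ≡ 49, 90^4 ≡ 73, 90^8 ≡ 91, 90^16 ≡ 36, 90^32 ≡ 35, 90^64 ≡ 61 (mod 97).
Test 90^d mod 97 for each divisor d in increasing order:
90^1 ≡ 90
90^2 ≡ 49
90^3 = 90^2·90^1 ≡ 45
90^4 ≡ 73
90^6 = 90^4·90^2 ≡ 85
90^8 ≡ 91
90^12 = 90^8·90^4 ≡ 47
90^16 ≡ 36
90^24 = 90^16·90^8 ≡ 75
90^32 ≡ 35
90^48 = 90^32·90^16 ≡ 96
90^96 = 90^64·90^32 ≡ 1  ← first divisor giving 1
The order is 96.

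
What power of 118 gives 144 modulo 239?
230

Baby-step giant-step with step n = ⌈√239⌉ = 16.
Baby steps 118^j mod 239 (j:value) for j=0..15: 0:1, 1:118, 2:62, 3:146, 4:20, 5:209, 6:45, 7:52, 8:161, 9:117, 10:183, 11:84, 12:113, 13:189, 14:75, 15:7.
Giant-step multiplier: 118^(-16) ≡ 118^(238-16) = 118^222 ≡ 182 (mod 239).
Giant steps γ_i = 144·182^i mod 239: γ_0=144, γ_1=157, γ_2=133, γ_3=67, γ_4=5, γ_5=193, γ_6=232, γ_7=160, γ_8=201, γ_9=15, γ_10=101, γ_11=218, γ_12=2, γ_13=125, γ_14=45 (in table at j=6).
x = i·n + j = 14·16 + 6 = 230.
Check: 118^230 ≡ 144 (mod 239).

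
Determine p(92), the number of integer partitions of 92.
72533807

p(n) counts ways to write n as a sum of positive integers (order ignored).
Euler's pentagonal recurrence: p(k) = p(k-1) + p(k-2) - p(k-5) - p(k-7) + p(k-12) + p(k-15) - ... (offsets j(3j∓1)/2, signs ++--, p(0)=1, p(<0)=0).
DP table for k = 0..91: p(0)=1, p(1)=1, p(2)=2, p(3)=3, p(4)=5, p(5)=7, p(6)=11, p(7)=15, p(8)=22, p(9)=30, p(10)=42, p(11)=56, p(12)=77, p(13)=101, p(14)=135, p(15)=176, p(16)=231, p(17)=297, p(18)=385, p(19)=490, p(20)=627, p(21)=792, p(22)=1002, p(23)=1255, p(24)=1575, p(25)=1958, p(26)=2436, p(27)=3010, p(28)=3718, p(29)=4565, p(30)=5604, p(31)=6842, p(32)=8349, p(33)=10143, p(34)=12310, p(35)=14883, p(36)=17977, p(37)=21637, p(38)=26015, p(39)=31185, p(40)=37338, p(41)=44583, p(42)=53174, p(43)=63261, p(44)=75175, p(45)=89134, p(46)=105558, p(47)=124754, p(48)=147273, p(49)=173525, p(50)=204226, p(51)=239943, p(52)=281589, p(53)=329931, p(54)=386155, p(55)=451276, p(56)=526823, p(57)=614154, p(58)=715220, p(59)=831820, p(60)=966467, p(61)=1121505, p(62)=1300156, p(63)=1505499, p(64)=1741630, p(65)=2012558, p(66)=2323520, p(67)=2679689, p(68)=3087735, p(69)=3554345, p(70)=4087968, p(71)=4697205, p(72)=5392783, p(73)=6185689, p(74)=7089500, p(75)=8118264, p(76)=9289091, p(77)=10619863, p(78)=12132164, p(79)=13848650, p(80)=15796476, p(81)=18004327, p(82)=20506255, p(83)=23338469, p(84)=26543660, p(85)=30167357, p(86)=34262962, p(87)=38887673, p(88)=44108109, p(89)=49995925, p(90)=56634173, p(91)=64112359.
Final step: p(92) = p(91) + p(90) - p(87) - p(85) + p(80) + p(77) - p(70) - p(66) + p(57) + p(52) - p(41) - p(35) + p(22) + p(15) - p(0)
= 64112359 + 56634173 - 38887673 - 30167357 + 15796476 + 10619863 - 4087968 - 2323520 + 614154 + 281589 - 44583 - 14883 + 1002 + 176 - 1
= 72533807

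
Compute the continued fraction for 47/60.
[0; 1, 3, 1, 1, 1, 1, 2]

Euclidean algorithm steps:
47 = 0 × 60 + 47
60 = 1 × 47 + 13
47 = 3 × 13 + 8
13 = 1 × 8 + 5
8 = 1 × 5 + 3
5 = 1 × 3 + 2
3 = 1 × 2 + 1
2 = 2 × 1 + 0
Continued fraction: [0; 1, 3, 1, 1, 1, 1, 2]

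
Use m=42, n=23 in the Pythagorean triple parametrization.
(1235, 1932, 2293)

Euclid's formula: a = m² - n², b = 2mn, c = m² + n²
m = 42, n = 23
a = 42² - 23² = 1764 - 529 = 1235
b = 2 × 42 × 23 = 1932
c = 42² + 23² = 1764 + 529 = 2293
Verification: 1235² + 1932² = 1525225 + 3732624 = 5257849 = 2293² ✓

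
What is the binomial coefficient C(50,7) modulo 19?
13

Using Lucas' theorem:
Write n=50 and k=7 in base 19:
n in base 19: [2, 12]
k in base 19: [0, 7]
C(50,7) mod 19 = ∏ C(n_i, k_i) mod 19
Digit binomials (mod 19): C(2,0) = 1; C(12,7) = 792 ≡ 13
Product: 1 × 13 = 13 ≡ 13 (mod 19)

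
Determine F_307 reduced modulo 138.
41

Matrix identity: Q^n = [[F_(n+1), F_n], [F_n, F_(n-1)]] with Q = [[1,1],[1,0]].
n = 307 = 100110011₂. Square-and-multiply, entries mod 138:
Q^1 = [[1,1],[1,0]]
Q^2 = (Q^1)² = [[2,1],[1,1]]
Q^4 = (Q^2)² = [[5,3],[3,2]]
Q^9 = (Q^4)²·Q = [[55,34],[34,21]]
Q^19 = (Q^9)²·Q = [[3,41],[41,100]]
Q^38 = (Q^19)² = [[34,83],[83,89]]
Q^76 = (Q^38)² = [[41,135],[135,44]]
Q^153 = (Q^76)²·Q = [[55,34],[34,21]]
Q^307 = (Q^153)²·Q = [[3,41],[41,100]]
F_307 mod 138 = Q^307[0][1] = 41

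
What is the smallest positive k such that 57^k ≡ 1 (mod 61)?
15

61 is prime, so ord(57) divides φ(61) = 60.
Divisors of 60: 1, 2, 3, 4, 5, 6, 10, 12, 15, 20, 30, 60.
Repeated squaring: 57^1 ≡ 57, 57^2 ≡ 16, 57^4 ≡ 12, 57^8 ≡ 22, 57^16 ≡ 57, 57^32 ≡ 16 (mod 61).
Test 57^d mod 61 for each divisor d in increasing order:
57^1 ≡ 57
57^2 ≡ 16
57^3 = 57^2·57^1 ≡ 58
57^4 ≡ 12
57^5 = 57^4·57^1 ≡ 13
57^6 = 57^4·57^2 ≡ 9
57^10 = 57^8·57^2 ≡ 47
57^12 = 57^8·57^4 ≡ 20
57^15 = 57^8·57^4·57^2·57^1 ≡ 1  ← first divisor giving 1
The order is 15.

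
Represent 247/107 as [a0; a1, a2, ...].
[2; 3, 4, 8]

Euclidean algorithm steps:
247 = 2 × 107 + 33
107 = 3 × 33 + 8
33 = 4 × 8 + 1
8 = 8 × 1 + 0
Continued fraction: [2; 3, 4, 8]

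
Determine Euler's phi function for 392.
168

392 = 2^3 × 7^2
φ(n) = n × ∏(1 - 1/p) for each prime p dividing n
φ(392) = 392 × (1 - 1/2) × (1 - 1/7) = 168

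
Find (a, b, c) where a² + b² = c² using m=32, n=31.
(63, 1984, 1985)

Euclid's formula: a = m² - n², b = 2mn, c = m² + n²
m = 32, n = 31
a = 32² - 31² = 1024 - 961 = 63
b = 2 × 32 × 31 = 1984
c = 32² + 31² = 1024 + 961 = 1985
Verification: 63² + 1984² = 3969 + 3936256 = 3940225 = 1985² ✓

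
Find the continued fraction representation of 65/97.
[0; 1, 2, 32]

Euclidean algorithm steps:
65 = 0 × 97 + 65
97 = 1 × 65 + 32
65 = 2 × 32 + 1
32 = 32 × 1 + 0
Continued fraction: [0; 1, 2, 32]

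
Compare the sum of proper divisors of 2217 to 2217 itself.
deficient

Proper divisors of 2217: sum = 1 + 3 + 739 = 743
Since 743 < 2217, 2217 is deficient.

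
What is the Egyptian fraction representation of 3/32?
1/11 + 1/352

Greedy algorithm:
3/32: ceiling(32/3) = 11, use 1/11
1/352: ceiling(352/1) = 352, use 1/352
Result: 3/32 = 1/11 + 1/352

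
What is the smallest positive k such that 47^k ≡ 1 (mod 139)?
69

139 is prime, so ord(47) divides φ(139) = 138.
Divisors of 138: 1, 2, 3, 6, 23, 46, 69, 138.
Repeated squaring: 47^1 ≡ 47, 47^2 ≡ 124, 47^4 ≡ 86, 47^8 ≡ 29, 47^16 ≡ 7, 47^32 ≡ 49, 47^64 ≡ 38, 47^128 ≡ 54 (mod 139).
Test 47^d mod 139 for each divisor d in increasing order:
47^1 ≡ 47
47^2 ≡ 124
47^3 = 47^2·47^1 ≡ 129
47^6 = 47^4·47^2 ≡ 100
47^23 = 47^16·47^4·47^2·47^1 ≡ 96
47^46 = 47^32·47^8·47^4·47^2 ≡ 42
47^69 = 47^64·47^4·47^1 ≡ 1  ← first divisor giving 1
The order is 69.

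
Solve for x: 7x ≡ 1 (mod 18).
13

gcd(7, 18) = 1, so the inverse exists.
Extended Euclidean algorithm on (18, 7):
18 = 2 × 7 + 4  ⟹  4 = (1)·18 + (-2)·7
7 = 1 × 4 + 3  ⟹  3 = (-1)·18 + (3)·7
4 = 1 × 3 + 1  ⟹  1 = (2)·18 + (-5)·7
So (-5)·7 ≡ 1 (mod 18), i.e. 7^(-1) ≡ -5 ≡ 13 (mod 18).
Check: 7 × 13 = 91 ≡ 1 (mod 18)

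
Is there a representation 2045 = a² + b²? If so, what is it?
14² + 43² (a=14, b=43)

Factorization: 2045 = 5 × 409
By Fermat: n is sum of two squares iff every prime p ≡ 3 (mod 4) appears to even power.
All primes ≡ 3 (mod 4) appear to even power.
Search a = 0, 1, 2, … for 2045 - a² a perfect square: first hit at a = 14: 2045 - 196 = 1849 = 43².
2045 = 14² + 43² = 196 + 1849 ✓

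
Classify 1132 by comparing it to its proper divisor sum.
deficient

Proper divisors of 1132: sum = 1 + 2 + 4 + 283 + 566 = 856
Since 856 < 1132, 1132 is deficient.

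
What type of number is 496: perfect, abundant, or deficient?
perfect

Proper divisors of 496: sum = 1 + 2 + 4 + 8 + 16 + 31 + 62 + 124 + 248 = 496
Since 496 = 496, 496 is perfect.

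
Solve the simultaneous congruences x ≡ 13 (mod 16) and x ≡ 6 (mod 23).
29

Using Chinese Remainder Theorem:
M = 16 × 23 = 368
M1 = 23, M2 = 16
y1 = 23^(-1) mod 16 = 7
y2 = 16^(-1) mod 23 = 13
x = (13×23×7 + 6×16×13) mod 368 = 29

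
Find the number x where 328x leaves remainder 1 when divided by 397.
23

gcd(328, 397) = 1, so the inverse exists.
Extended Euclidean algorithm on (397, 328):
397 = 1 × 328 + 69  ⟹  69 = (1)·397 + (-1)·328
328 = 4 × 69 + 52  ⟹  52 = (-4)·397 + (5)·328
69 = 1 × 52 + 17  ⟹  17 = (5)·397 + (-6)·328
52 = 3 × 17 + 1  ⟹  1 = (-19)·397 + (23)·328
So (23)·328 ≡ 1 (mod 397), i.e. 328^(-1) ≡ 23 (mod 397).
Check: 328 × 23 = 7544 ≡ 1 (mod 397)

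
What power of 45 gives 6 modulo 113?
41

Baby-step giant-step with step n = ⌈√113⌉ = 11.
Baby steps 45^j mod 113 (j:value) for j=0..10: 0:1, 1:45, 2:104, 3:47, 4:81, 5:29, 6:62, 7:78, 8:7, 9:89, 10:50.
Giant-step multiplier: 45^(-11) ≡ 45^(112-11) = 45^101 ≡ 79 (mod 113).
Giant steps γ_i = 6·79^i mod 113: γ_0=6, γ_1=22, γ_2=43, γ_3=7 (in table at j=8).
x = i·n + j = 3·11 + 8 = 41.
Check: 45^41 ≡ 6 (mod 113).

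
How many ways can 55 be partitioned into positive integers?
451276

p(n) counts ways to write n as a sum of positive integers (order ignored).
Euler's pentagonal recurrence: p(k) = p(k-1) + p(k-2) - p(k-5) - p(k-7) + p(k-12) + p(k-15) - ... (offsets j(3j∓1)/2, signs ++--, p(0)=1, p(<0)=0).
DP table for k = 0..54: p(0)=1, p(1)=1, p(2)=2, p(3)=3, p(4)=5, p(5)=7, p(6)=11, p(7)=15, p(8)=22, p(9)=30, p(10)=42, p(11)=56, p(12)=77, p(13)=101, p(14)=135, p(15)=176, p(16)=231, p(17)=297, p(18)=385, p(19)=490, p(20)=627, p(21)=792, p(22)=1002, p(23)=1255, p(24)=1575, p(25)=1958, p(26)=2436, p(27)=3010, p(28)=3718, p(29)=4565, p(30)=5604, p(31)=6842, p(32)=8349, p(33)=10143, p(34)=12310, p(35)=14883, p(36)=17977, p(37)=21637, p(38)=26015, p(39)=31185, p(40)=37338, p(41)=44583, p(42)=53174, p(43)=63261, p(44)=75175, p(45)=89134, p(46)=105558, p(47)=124754, p(48)=147273, p(49)=173525, p(50)=204226, p(51)=239943, p(52)=281589, p(53)=329931, p(54)=386155.
Final step: p(55) = p(54) + p(53) - p(50) - p(48) + p(43) + p(40) - p(33) - p(29) + p(20) + p(15) - p(4)
= 386155 + 329931 - 204226 - 147273 + 63261 + 37338 - 10143 - 4565 + 627 + 176 - 5
= 451276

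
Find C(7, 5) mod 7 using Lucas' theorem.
0

Using Lucas' theorem:
Write n=7 and k=5 in base 7:
n in base 7: [1, 0]
k in base 7: [0, 5]
C(7,5) mod 7 = ∏ C(n_i, k_i) mod 7
Digit binomials (mod 7): C(1,0) = 1; C(0,5) = 0 (k_i > n_i)
Product: 1 × 0 = 0 ≡ 0 (mod 7)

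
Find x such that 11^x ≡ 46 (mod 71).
21

Baby-step giant-step with step n = ⌈√71⌉ = 9.
Baby steps 11^j mod 71 (j:value) for j=0..8: 0:1, 1:11, 2:50, 3:53, 4:15, 5:23, 6:40, 7:14, 8:12.
Giant-step multiplier: 11^(-9) ≡ 11^(70-9) = 11^61 ≡ 7 (mod 71).
Giant steps γ_i = 46·7^i mod 71: γ_0=46, γ_1=38, γ_2=53 (in table at j=3).
x = i·n + j = 2·9 + 3 = 21.
Check: 11^21 ≡ 46 (mod 71).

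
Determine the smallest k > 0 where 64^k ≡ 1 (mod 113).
14

113 is prime, so ord(64) divides φ(113) = 112.
Divisors of 112: 1, 2, 4, 7, 8, 14, 16, 28, 56, 112.
Repeated squaring: 64^1 ≡ 64, 64^2 ≡ 28, 64^4 ≡ 106, 64^8 ≡ 49, 64^16 ≡ 28, 64^32 ≡ 106, 64^64 ≡ 49 (mod 113).
Test 64^d mod 113 for each divisor d in increasing order:
64^1 ≡ 64
64^2 ≡ 28
64^4 ≡ 106
64^7 = 64^4·64^2·64^1 ≡ 112
64^8 ≡ 49
64^14 = 64^8·64^4·64^2 ≡ 1  ← first divisor giving 1
The order is 14.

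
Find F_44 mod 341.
36

Matrix identity: Q^n = [[F_(n+1), F_n], [F_n, F_(n-1)]] with Q = [[1,1],[1,0]].
n = 44 = 101100₂. Square-and-multiply, entries mod 341:
Q^1 = [[1,1],[1,0]]
Q^2 = (Q^1)² = [[2,1],[1,1]]
Q^5 = (Q^2)²·Q = [[8,5],[5,3]]
Q^11 = (Q^5)²·Q = [[144,89],[89,55]]
Q^22 = (Q^11)² = [[13,320],[320,34]]
Q^44 = (Q^22)² = [[269,36],[36,233]]
F_44 mod 341 = Q^44[0][1] = 36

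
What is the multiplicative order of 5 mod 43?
42

43 is prime, so ord(5) divides φ(43) = 42.
Divisors of 42: 1, 2, 3, 6, 7, 14, 21, 42.
Repeated squaring: 5^1 ≡ 5, 5^2 ≡ 25, 5^4 ≡ 23, 5^8 ≡ 13, 5^16 ≡ 40, 5^32 ≡ 9 (mod 43).
Test 5^d mod 43 for each divisor d in increasing order:
5^1 ≡ 5
5^2 ≡ 25
5^3 = 5^2·5^1 ≡ 39
5^6 = 5^4·5^2 ≡ 16
5^7 = 5^4·5^2·5^1 ≡ 37
5^14 = 5^8·5^4·5^2 ≡ 36
5^21 = 5^16·5^4·5^1 ≡ 42
5^42 = 5^32·5^8·5^2 ≡ 1  ← first divisor giving 1
The order is 42.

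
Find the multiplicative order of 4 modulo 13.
6

13 is prime, so ord(4) divides φ(13) = 12.
Divisors of 12: 1, 2, 3, 4, 6, 12.
Repeated squaring: 4^1 ≡ 4, 4^2 ≡ 3, 4^4 ≡ 9, 4^8 ≡ 3 (mod 13).
Test 4^d mod 13 for each divisor d in increasing order:
4^1 ≡ 4
4^2 ≡ 3
4^3 = 4^2·4^1 ≡ 12
4^4 ≡ 9
4^6 = 4^4·4^2 ≡ 1  ← first divisor giving 1
The order is 6.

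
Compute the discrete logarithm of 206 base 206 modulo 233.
1

Baby-step giant-step with step n = ⌈√233⌉ = 16.
Baby steps 206^j mod 233 (j:value) for j=0..15: 0:1, 1:206, 2:30, 3:122, 4:201, 5:165, 6:205, 7:57, 8:92, 9:79, 10:197, 11:40, 12:85, 13:35, 14:220, 15:118.
h = 206 is already in the table at j=1, so x = 1.
Check: 206^1 ≡ 206 (mod 233).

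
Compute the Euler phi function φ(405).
216

405 = 3^4 × 5
φ(n) = n × ∏(1 - 1/p) for each prime p dividing n
φ(405) = 405 × (1 - 1/3) × (1 - 1/5) = 216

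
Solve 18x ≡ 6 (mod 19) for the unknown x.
x ≡ 13 (mod 19)

gcd(18, 19) = 1, which divides 6, so solutions exist.
Find 18^(-1) mod 19 by the extended Euclidean algorithm:
19 = 1 × 18 + 1  ⟹  1 = (1)·19 + (-1)·18
So (-1)·18 ≡ 1 (mod 19), i.e. 18^(-1) ≡ -1 ≡ 18 (mod 19).
x ≡ 18 × 6 = 108 ≡ 13 (mod 19).
Check: 18 × 13 = 234 ≡ 6 (mod 19).
Unique solution: x ≡ 13 (mod 19)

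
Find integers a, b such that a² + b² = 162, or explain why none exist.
9² + 9² (a=9, b=9)

Factorization: 162 = 2 × 3^4
By Fermat: n is sum of two squares iff every prime p ≡ 3 (mod 4) appears to even power.
All primes ≡ 3 (mod 4) appear to even power.
Search a = 0, 1, 2, … for 162 - a² a perfect square: first hit at a = 9: 162 - 81 = 81 = 9².
162 = 9² + 9² = 81 + 81 ✓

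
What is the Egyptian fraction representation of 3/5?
1/2 + 1/10

Greedy algorithm:
3/5: ceiling(5/3) = 2, use 1/2
1/10: ceiling(10/1) = 10, use 1/10
Result: 3/5 = 1/2 + 1/10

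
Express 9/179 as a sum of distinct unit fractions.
1/20 + 1/3580

Greedy algorithm:
9/179: ceiling(179/9) = 20, use 1/20
1/3580: ceiling(3580/1) = 3580, use 1/3580
Result: 9/179 = 1/20 + 1/3580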